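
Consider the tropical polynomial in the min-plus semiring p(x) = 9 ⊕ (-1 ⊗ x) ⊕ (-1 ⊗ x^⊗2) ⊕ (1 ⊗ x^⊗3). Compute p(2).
p(2) = 1

A tropical monomial a ⊗ x^⊗i evaluates to a + i · x. Evaluating each term at x = 2:
  Term 0 contributes 9 + 0 · 2 = 9
  Term 1 contributes -1 + 1 · 2 = 1
  Term 2 contributes -1 + 2 · 2 = 3
  Term 3 contributes 1 + 3 · 2 = 7
p(2) = ⊕ of these = min[9, 1, 3, 7] = 1.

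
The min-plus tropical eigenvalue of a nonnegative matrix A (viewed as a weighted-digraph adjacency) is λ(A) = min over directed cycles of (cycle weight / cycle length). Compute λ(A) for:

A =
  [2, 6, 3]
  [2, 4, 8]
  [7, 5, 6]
λ(A) = 2

Enumerate directed cycles and compute their means (weight / length). Sample:
  cycle 0 → 0: weight = 2, length = 1, mean = 2/1 ≈ 2.000
  cycle 1 → 1: weight = 4, length = 1, mean = 4/1 ≈ 4.000
  cycle 2 → 2: weight = 6, length = 1, mean = 6/1 ≈ 6.000
  cycle 0 → 1 → 0: weight = 8, length = 2, mean = 8/2 ≈ 4.000
  cycle 0 → 2 → 0: weight = 10, length = 2, mean = 10/2 ≈ 5.000
  cycle 1 → 0 → 1: weight = 8, length = 2, mean = 8/2 ≈ 4.000
Minimum mean = 2.000, attained e.g. along the cycle 0 → 0 with weight 2 and length 1. So λ(A) = 2/1 = 2.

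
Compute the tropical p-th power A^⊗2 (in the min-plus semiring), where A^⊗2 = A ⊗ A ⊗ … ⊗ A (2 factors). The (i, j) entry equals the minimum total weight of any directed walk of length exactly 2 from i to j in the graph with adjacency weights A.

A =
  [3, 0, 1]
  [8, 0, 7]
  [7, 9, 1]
A^⊗2 =
  [6, 0, 2]
  [8, 0, 7]
  [8, 7, 2]

Each entry (A^⊗2)_ij equals the minimum over all length-2 walks i = v_0 → v_1 → … → v_2 = j of Σ_t A[v_t][v_{t+1}]. For example, for (i, j) = (0, 2) we minimise over 3 possible intermediate vertex sequences; the minimum is 2, attained along the walk 0 → 2 → 2.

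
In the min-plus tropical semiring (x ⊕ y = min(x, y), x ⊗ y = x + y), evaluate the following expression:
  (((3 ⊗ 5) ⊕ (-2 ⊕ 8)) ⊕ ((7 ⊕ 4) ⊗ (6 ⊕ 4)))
(((3 ⊗ 5) ⊕ (-2 ⊕ 8)) ⊕ ((7 ⊕ 4) ⊗ (6 ⊕ 4))) = -2

Expand innermost to outermost. Recall ⊕ takes the minimum of its arguments and ⊗ takes their sum. Working out the expression (((3 ⊗ 5) ⊕ (-2 ⊕ 8)) ⊕ ((7 ⊕ 4) ⊗ (6 ⊕ 4))) gives -2.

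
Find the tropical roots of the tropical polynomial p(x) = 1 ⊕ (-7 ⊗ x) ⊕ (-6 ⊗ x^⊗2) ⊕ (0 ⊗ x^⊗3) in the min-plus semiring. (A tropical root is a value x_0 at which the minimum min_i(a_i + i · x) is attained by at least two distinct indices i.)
Roots: {-6, -1, 8}

Each tropical root is a break point of the lower envelope of the lines y = a_i + i · x (there are 4 lines, with slopes 0, 1, ..., 3). Only the lines that attain the minimum somewhere contribute to roots; other lines are dominated. Here the surviving (envelope) indices are i = 3, i = 2, i = 1, i = 0.
Intersections between consecutive envelope lines give the roots: for adjacent envelope indices i < j the intersection is x = (a_i − a_j) / (j − i). Reading off the sorted break points: {-6, -1, 8}.
Verification: at each break x_0, at least two indices attain the minimum of min_i(a_i + i · x_0).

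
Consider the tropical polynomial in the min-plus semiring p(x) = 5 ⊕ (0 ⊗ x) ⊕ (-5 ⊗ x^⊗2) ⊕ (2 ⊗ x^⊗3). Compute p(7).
p(7) = 5

A tropical monomial a ⊗ x^⊗i evaluates to a + i · x. Evaluating each term at x = 7:
  Term 0 contributes 5 + 0 · 7 = 5
  Term 1 contributes 0 + 1 · 7 = 7
  Term 2 contributes -5 + 2 · 7 = 9
  Term 3 contributes 2 + 3 · 7 = 23
p(7) = ⊕ of these = min[5, 7, 9, 23] = 5.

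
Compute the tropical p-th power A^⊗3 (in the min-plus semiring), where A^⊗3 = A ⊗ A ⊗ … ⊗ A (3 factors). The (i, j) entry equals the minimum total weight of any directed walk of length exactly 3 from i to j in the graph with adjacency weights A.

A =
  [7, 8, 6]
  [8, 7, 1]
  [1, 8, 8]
A^⊗3 =
  [10, 15, 13]
  [9, 10, 8]
  [8, 15, 10]

Each entry (A^⊗3)_ij equals the minimum over all length-3 walks i = v_0 → v_1 → … → v_3 = j of Σ_t A[v_t][v_{t+1}]. For example, for (i, j) = (0, 2) we minimise over 9 possible intermediate vertex sequences; the minimum is 13, attained along the walk 0 → 2 → 0 → 2.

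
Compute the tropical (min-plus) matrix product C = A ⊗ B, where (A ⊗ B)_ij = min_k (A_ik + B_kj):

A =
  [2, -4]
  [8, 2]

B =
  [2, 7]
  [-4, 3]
A ⊗ B =
  [-8, -1]
  [-2, 5]

Apply the min-plus product entry-by-entry:
  C[0][0] = min over k of (A[0][0] + B[0][0] = 2 + 2 = 4, A[0][1] + B[1][0] = -4 + -4 = -8) = -8 (attained at k = 1)
  C[0][1] = min over k of (A[0][0] + B[0][1] = 2 + 7 = 9, A[0][1] + B[1][1] = -4 + 3 = -1) = -1 (attained at k = 1)
  C[1][0] = min over k of (A[1][0] + B[0][0] = 8 + 2 = 10, A[1][1] + B[1][0] = 2 + -4 = -2) = -2 (attained at k = 1)
  C[1][1] = min over k of (A[1][0] + B[0][1] = 8 + 7 = 15, A[1][1] + B[1][1] = 2 + 3 = 5) = 5 (attained at k = 1)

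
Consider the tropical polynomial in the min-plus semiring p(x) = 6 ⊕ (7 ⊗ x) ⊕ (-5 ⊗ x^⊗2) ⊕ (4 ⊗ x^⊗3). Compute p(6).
p(6) = 6

A tropical monomial a ⊗ x^⊗i evaluates to a + i · x. Evaluating each term at x = 6:
  Term 0 contributes 6 + 0 · 6 = 6
  Term 1 contributes 7 + 1 · 6 = 13
  Term 2 contributes -5 + 2 · 6 = 7
  Term 3 contributes 4 + 3 · 6 = 22
p(6) = ⊕ of these = min[6, 13, 7, 22] = 6.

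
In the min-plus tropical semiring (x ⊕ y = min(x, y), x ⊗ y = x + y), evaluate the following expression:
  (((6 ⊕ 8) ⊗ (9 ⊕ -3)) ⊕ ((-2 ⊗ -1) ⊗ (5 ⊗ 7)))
(((6 ⊕ 8) ⊗ (9 ⊕ -3)) ⊕ ((-2 ⊗ -1) ⊗ (5 ⊗ 7))) = 3

Expand innermost to outermost. Recall ⊕ takes the minimum of its arguments and ⊗ takes their sum. Working out the expression (((6 ⊕ 8) ⊗ (9 ⊕ -3)) ⊕ ((-2 ⊗ -1) ⊗ (5 ⊗ 7))) gives 3.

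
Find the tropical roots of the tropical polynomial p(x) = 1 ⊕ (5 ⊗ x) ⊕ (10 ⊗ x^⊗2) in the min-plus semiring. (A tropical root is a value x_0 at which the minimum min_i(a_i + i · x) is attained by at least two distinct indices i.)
Roots: {-5, -4}

Each tropical root is a break point of the lower envelope of the lines y = a_i + i · x (there are 3 lines, with slopes 0, 1, ..., 2). Only the lines that attain the minimum somewhere contribute to roots; other lines are dominated. Here the surviving (envelope) indices are i = 2, i = 1, i = 0.
Intersections between consecutive envelope lines give the roots: for adjacent envelope indices i < j the intersection is x = (a_i − a_j) / (j − i). Reading off the sorted break points: {-5, -4}.
Verification: at each break x_0, at least two indices attain the minimum of min_i(a_i + i · x_0).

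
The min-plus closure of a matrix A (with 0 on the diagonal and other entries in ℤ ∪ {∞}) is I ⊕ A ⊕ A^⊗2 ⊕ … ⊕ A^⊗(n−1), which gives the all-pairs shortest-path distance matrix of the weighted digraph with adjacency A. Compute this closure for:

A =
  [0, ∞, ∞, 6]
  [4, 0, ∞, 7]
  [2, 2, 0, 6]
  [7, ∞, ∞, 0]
Closure =
  [0, ∞, ∞, 6]
  [4, 0, ∞, 7]
  [2, 2, 0, 6]
  [7, ∞, ∞, 0]

This is the Floyd-Warshall all-pairs shortest-path computation. For each intermediate vertex k = 0, 1, …, 3, update dist[i][j] ← min(dist[i][j], dist[i][k] + dist[k][j]). The final matrix gives, for each (i, j), the minimum total weight of any directed path from i to j (possibly empty when i = j).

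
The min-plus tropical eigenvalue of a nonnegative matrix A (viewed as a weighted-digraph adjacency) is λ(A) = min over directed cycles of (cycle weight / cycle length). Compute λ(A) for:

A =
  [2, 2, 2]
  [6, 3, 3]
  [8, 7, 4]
λ(A) = 2

Enumerate directed cycles and compute their means (weight / length). Sample:
  cycle 0 → 0: weight = 2, length = 1, mean = 2/1 ≈ 2.000
  cycle 1 → 1: weight = 3, length = 1, mean = 3/1 ≈ 3.000
  cycle 2 → 2: weight = 4, length = 1, mean = 4/1 ≈ 4.000
  cycle 0 → 1 → 0: weight = 8, length = 2, mean = 8/2 ≈ 4.000
  cycle 0 → 2 → 0: weight = 10, length = 2, mean = 10/2 ≈ 5.000
  cycle 1 → 0 → 1: weight = 8, length = 2, mean = 8/2 ≈ 4.000
Minimum mean = 2.000, attained e.g. along the cycle 0 → 0 with weight 2 and length 1. So λ(A) = 2/1 = 2.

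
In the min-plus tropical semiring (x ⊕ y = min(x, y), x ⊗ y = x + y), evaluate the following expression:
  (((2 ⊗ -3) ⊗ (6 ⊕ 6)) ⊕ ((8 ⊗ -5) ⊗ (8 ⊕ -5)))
(((2 ⊗ -3) ⊗ (6 ⊕ 6)) ⊕ ((8 ⊗ -5) ⊗ (8 ⊕ -5))) = -2

Expand innermost to outermost. Recall ⊕ takes the minimum of its arguments and ⊗ takes their sum. Working out the expression (((2 ⊗ -3) ⊗ (6 ⊕ 6)) ⊕ ((8 ⊗ -5) ⊗ (8 ⊕ -5))) gives -2.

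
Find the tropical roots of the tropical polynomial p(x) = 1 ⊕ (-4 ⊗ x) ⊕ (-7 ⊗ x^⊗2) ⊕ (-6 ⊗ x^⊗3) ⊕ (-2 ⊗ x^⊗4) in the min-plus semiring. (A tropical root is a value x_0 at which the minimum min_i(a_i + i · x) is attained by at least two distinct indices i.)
Roots: {-4, -1, 3, 5}

Each tropical root is a break point of the lower envelope of the lines y = a_i + i · x (there are 5 lines, with slopes 0, 1, ..., 4). Only the lines that attain the minimum somewhere contribute to roots; other lines are dominated. Here the surviving (envelope) indices are i = 4, i = 3, i = 2, i = 1, i = 0.
Intersections between consecutive envelope lines give the roots: for adjacent envelope indices i < j the intersection is x = (a_i − a_j) / (j − i). Reading off the sorted break points: {-4, -1, 3, 5}.
Verification: at each break x_0, at least two indices attain the minimum of min_i(a_i + i · x_0).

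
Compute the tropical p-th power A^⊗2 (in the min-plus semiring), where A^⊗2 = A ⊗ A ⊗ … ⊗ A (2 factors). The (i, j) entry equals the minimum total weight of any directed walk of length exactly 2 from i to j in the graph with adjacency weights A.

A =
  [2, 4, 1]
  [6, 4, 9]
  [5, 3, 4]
A^⊗2 =
  [4, 4, 3]
  [8, 8, 7]
  [7, 7, 6]

Each entry (A^⊗2)_ij equals the minimum over all length-2 walks i = v_0 → v_1 → … → v_2 = j of Σ_t A[v_t][v_{t+1}]. For example, for (i, j) = (0, 2) we minimise over 3 possible intermediate vertex sequences; the minimum is 3, attained along the walk 0 → 0 → 2.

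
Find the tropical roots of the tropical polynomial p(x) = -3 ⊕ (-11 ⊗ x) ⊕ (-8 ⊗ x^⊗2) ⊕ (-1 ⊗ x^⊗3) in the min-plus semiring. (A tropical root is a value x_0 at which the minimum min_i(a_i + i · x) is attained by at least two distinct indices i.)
Roots: {-7, -3, 8}

Each tropical root is a break point of the lower envelope of the lines y = a_i + i · x (there are 4 lines, with slopes 0, 1, ..., 3). Only the lines that attain the minimum somewhere contribute to roots; other lines are dominated. Here the surviving (envelope) indices are i = 3, i = 2, i = 1, i = 0.
Intersections between consecutive envelope lines give the roots: for adjacent envelope indices i < j the intersection is x = (a_i − a_j) / (j − i). Reading off the sorted break points: {-7, -3, 8}.
Verification: at each break x_0, at least two indices attain the minimum of min_i(a_i + i · x_0).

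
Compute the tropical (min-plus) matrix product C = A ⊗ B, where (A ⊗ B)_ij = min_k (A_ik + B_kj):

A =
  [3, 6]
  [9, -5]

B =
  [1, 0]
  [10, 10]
A ⊗ B =
  [4, 3]
  [5, 5]

Apply the min-plus product entry-by-entry:
  C[0][0] = min over k of (A[0][0] + B[0][0] = 3 + 1 = 4, A[0][1] + B[1][0] = 6 + 10 = 16) = 4 (attained at k = 0)
  C[0][1] = min over k of (A[0][0] + B[0][1] = 3 + 0 = 3, A[0][1] + B[1][1] = 6 + 10 = 16) = 3 (attained at k = 0)
  C[1][0] = min over k of (A[1][0] + B[0][0] = 9 + 1 = 10, A[1][1] + B[1][0] = -5 + 10 = 5) = 5 (attained at k = 1)
  C[1][1] = min over k of (A[1][0] + B[0][1] = 9 + 0 = 9, A[1][1] + B[1][1] = -5 + 10 = 5) = 5 (attained at k = 1)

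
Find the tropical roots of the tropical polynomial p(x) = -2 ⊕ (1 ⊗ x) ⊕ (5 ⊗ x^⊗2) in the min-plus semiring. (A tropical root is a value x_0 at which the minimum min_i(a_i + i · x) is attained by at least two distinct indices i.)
Roots: {-4, -3}

Each tropical root is a break point of the lower envelope of the lines y = a_i + i · x (there are 3 lines, with slopes 0, 1, ..., 2). Only the lines that attain the minimum somewhere contribute to roots; other lines are dominated. Here the surviving (envelope) indices are i = 2, i = 1, i = 0.
Intersections between consecutive envelope lines give the roots: for adjacent envelope indices i < j the intersection is x = (a_i − a_j) / (j − i). Reading off the sorted break points: {-4, -3}.
Verification: at each break x_0, at least two indices attain the minimum of min_i(a_i + i · x_0).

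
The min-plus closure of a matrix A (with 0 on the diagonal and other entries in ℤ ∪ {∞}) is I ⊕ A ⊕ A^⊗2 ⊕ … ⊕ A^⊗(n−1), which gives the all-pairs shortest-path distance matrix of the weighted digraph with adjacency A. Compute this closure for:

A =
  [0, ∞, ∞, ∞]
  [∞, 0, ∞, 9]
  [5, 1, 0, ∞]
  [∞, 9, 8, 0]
Closure =
  [0, ∞, ∞, ∞]
  [22, 0, 17, 9]
  [5, 1, 0, 10]
  [13, 9, 8, 0]

This is the Floyd-Warshall all-pairs shortest-path computation. For each intermediate vertex k = 0, 1, …, 3, update dist[i][j] ← min(dist[i][j], dist[i][k] + dist[k][j]). The final matrix gives, for each (i, j), the minimum total weight of any directed path from i to j (possibly empty when i = j).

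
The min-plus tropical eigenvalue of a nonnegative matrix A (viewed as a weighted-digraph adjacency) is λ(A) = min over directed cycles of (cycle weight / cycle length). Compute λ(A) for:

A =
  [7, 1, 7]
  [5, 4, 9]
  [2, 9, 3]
λ(A) = 3

Enumerate directed cycles and compute their means (weight / length). Sample:
  cycle 0 → 0: weight = 7, length = 1, mean = 7/1 ≈ 7.000
  cycle 1 → 1: weight = 4, length = 1, mean = 4/1 ≈ 4.000
  cycle 2 → 2: weight = 3, length = 1, mean = 3/1 ≈ 3.000
  cycle 0 → 1 → 0: weight = 6, length = 2, mean = 6/2 ≈ 3.000
  cycle 0 → 2 → 0: weight = 9, length = 2, mean = 9/2 ≈ 4.500
  cycle 1 → 0 → 1: weight = 6, length = 2, mean = 6/2 ≈ 3.000
Minimum mean = 3.000, attained e.g. along the cycle 2 → 2 with weight 3 and length 1. So λ(A) = 3/1 = 3.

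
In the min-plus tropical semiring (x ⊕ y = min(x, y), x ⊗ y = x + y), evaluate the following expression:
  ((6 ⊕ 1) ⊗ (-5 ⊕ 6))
((6 ⊕ 1) ⊗ (-5 ⊕ 6)) = -4

Expand innermost to outermost. Recall ⊕ takes the minimum of its arguments and ⊗ takes their sum. Working out the expression ((6 ⊕ 1) ⊗ (-5 ⊕ 6)) gives -4.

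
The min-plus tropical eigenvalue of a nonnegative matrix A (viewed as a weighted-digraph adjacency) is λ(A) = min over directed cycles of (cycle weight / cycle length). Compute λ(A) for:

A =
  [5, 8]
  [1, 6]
λ(A) = 9/2

Enumerate directed cycles and compute their means (weight / length). Sample:
  cycle 0 → 0: weight = 5, length = 1, mean = 5/1 ≈ 5.000
  cycle 1 → 1: weight = 6, length = 1, mean = 6/1 ≈ 6.000
  cycle 0 → 1 → 0: weight = 9, length = 2, mean = 9/2 ≈ 4.500
  cycle 1 → 0 → 1: weight = 9, length = 2, mean = 9/2 ≈ 4.500
Minimum mean = 4.500, attained e.g. along the cycle 0 → 1 → 0 with weight 9 and length 2. So λ(A) = 9/2 = 9/2.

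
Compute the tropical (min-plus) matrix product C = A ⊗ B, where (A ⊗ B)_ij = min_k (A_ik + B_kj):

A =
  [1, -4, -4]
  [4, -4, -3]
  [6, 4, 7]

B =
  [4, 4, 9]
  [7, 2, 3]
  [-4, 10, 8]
A ⊗ B =
  [-8, -2, -1]
  [-7, -2, -1]
  [3, 6, 7]

Apply the min-plus product entry-by-entry:
  C[0][0] = min over k of (A[0][0] + B[0][0] = 1 + 4 = 5, A[0][1] + B[1][0] = -4 + 7 = 3, A[0][2] + B[2][0] = -4 + -4 = -8) = -8 (attained at k = 2)
  C[0][1] = min over k of (A[0][0] + B[0][1] = 1 + 4 = 5, A[0][1] + B[1][1] = -4 + 2 = -2, A[0][2] + B[2][1] = -4 + 10 = 6) = -2 (attained at k = 1)
  C[0][2] = min over k of (A[0][0] + B[0][2] = 1 + 9 = 10, A[0][1] + B[1][2] = -4 + 3 = -1, A[0][2] + B[2][2] = -4 + 8 = 4) = -1 (attained at k = 1)
  C[1][0] = min over k of (A[1][0] + B[0][0] = 4 + 4 = 8, A[1][1] + B[1][0] = -4 + 7 = 3, A[1][2] + B[2][0] = -3 + -4 = -7) = -7 (attained at k = 2)
  C[1][1] = min over k of (A[1][0] + B[0][1] = 4 + 4 = 8, A[1][1] + B[1][1] = -4 + 2 = -2, A[1][2] + B[2][1] = -3 + 10 = 7) = -2 (attained at k = 1)
  C[1][2] = min over k of (A[1][0] + B[0][2] = 4 + 9 = 13, A[1][1] + B[1][2] = -4 + 3 = -1, A[1][2] + B[2][2] = -3 + 8 = 5) = -1 (attained at k = 1)
  C[2][0] = min over k of (A[2][0] + B[0][0] = 6 + 4 = 10, A[2][1] + B[1][0] = 4 + 7 = 11, A[2][2] + B[2][0] = 7 + -4 = 3) = 3 (attained at k = 2)
  C[2][1] = min over k of (A[2][0] + B[0][1] = 6 + 4 = 10, A[2][1] + B[1][1] = 4 + 2 = 6, A[2][2] + B[2][1] = 7 + 10 = 17) = 6 (attained at k = 1)
  C[2][2] = min over k of (A[2][0] + B[0][2] = 6 + 9 = 15, A[2][1] + B[1][2] = 4 + 3 = 7, A[2][2] + B[2][2] = 7 + 8 = 15) = 7 (attained at k = 1)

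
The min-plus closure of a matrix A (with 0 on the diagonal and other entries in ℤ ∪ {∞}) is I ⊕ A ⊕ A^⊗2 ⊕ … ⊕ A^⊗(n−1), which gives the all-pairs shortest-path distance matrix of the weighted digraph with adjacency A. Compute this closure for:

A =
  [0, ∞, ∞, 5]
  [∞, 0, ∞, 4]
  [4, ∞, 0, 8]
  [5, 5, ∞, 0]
Closure =
  [0, 10, ∞, 5]
  [9, 0, ∞, 4]
  [4, 13, 0, 8]
  [5, 5, ∞, 0]

This is the Floyd-Warshall all-pairs shortest-path computation. For each intermediate vertex k = 0, 1, …, 3, update dist[i][j] ← min(dist[i][j], dist[i][k] + dist[k][j]). The final matrix gives, for each (i, j), the minimum total weight of any directed path from i to j (possibly empty when i = j).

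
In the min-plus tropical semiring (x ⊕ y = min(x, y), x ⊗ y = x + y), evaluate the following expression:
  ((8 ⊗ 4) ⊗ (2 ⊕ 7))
((8 ⊗ 4) ⊗ (2 ⊕ 7)) = 14

Expand innermost to outermost. Recall ⊕ takes the minimum of its arguments and ⊗ takes their sum. Working out the expression ((8 ⊗ 4) ⊗ (2 ⊕ 7)) gives 14.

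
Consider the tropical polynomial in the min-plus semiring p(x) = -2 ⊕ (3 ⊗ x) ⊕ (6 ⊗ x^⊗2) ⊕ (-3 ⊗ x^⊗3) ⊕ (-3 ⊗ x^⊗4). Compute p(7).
p(7) = -2

A tropical monomial a ⊗ x^⊗i evaluates to a + i · x. Evaluating each term at x = 7:
  Term 0 contributes -2 + 0 · 7 = -2
  Term 1 contributes 3 + 1 · 7 = 10
  Term 2 contributes 6 + 2 · 7 = 20
  Term 3 contributes -3 + 3 · 7 = 18
  Term 4 contributes -3 + 4 · 7 = 25
p(7) = ⊕ of these = min[-2, 10, 20, 18, 25] = -2.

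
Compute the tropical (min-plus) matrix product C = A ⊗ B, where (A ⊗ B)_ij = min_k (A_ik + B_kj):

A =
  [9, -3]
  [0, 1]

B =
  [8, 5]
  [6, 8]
A ⊗ B =
  [3, 5]
  [7, 5]

Apply the min-plus product entry-by-entry:
  C[0][0] = min over k of (A[0][0] + B[0][0] = 9 + 8 = 17, A[0][1] + B[1][0] = -3 + 6 = 3) = 3 (attained at k = 1)
  C[0][1] = min over k of (A[0][0] + B[0][1] = 9 + 5 = 14, A[0][1] + B[1][1] = -3 + 8 = 5) = 5 (attained at k = 1)
  C[1][0] = min over k of (A[1][0] + B[0][0] = 0 + 8 = 8, A[1][1] + B[1][0] = 1 + 6 = 7) = 7 (attained at k = 1)
  C[1][1] = min over k of (A[1][0] + B[0][1] = 0 + 5 = 5, A[1][1] + B[1][1] = 1 + 8 = 9) = 5 (attained at k = 0)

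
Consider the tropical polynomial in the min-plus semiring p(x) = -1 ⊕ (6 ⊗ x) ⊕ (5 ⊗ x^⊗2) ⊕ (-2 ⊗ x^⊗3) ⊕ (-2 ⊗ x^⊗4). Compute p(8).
p(8) = -1

A tropical monomial a ⊗ x^⊗i evaluates to a + i · x. Evaluating each term at x = 8:
  Term 0 contributes -1 + 0 · 8 = -1
  Term 1 contributes 6 + 1 · 8 = 14
  Term 2 contributes 5 + 2 · 8 = 21
  Term 3 contributes -2 + 3 · 8 = 22
  Term 4 contributes -2 + 4 · 8 = 30
p(8) = ⊕ of these = min[-1, 14, 21, 22, 30] = -1.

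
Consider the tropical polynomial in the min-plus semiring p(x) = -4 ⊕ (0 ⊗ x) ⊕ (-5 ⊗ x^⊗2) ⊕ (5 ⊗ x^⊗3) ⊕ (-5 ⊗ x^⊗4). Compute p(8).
p(8) = -4

A tropical monomial a ⊗ x^⊗i evaluates to a + i · x. Evaluating each term at x = 8:
  Term 0 contributes -4 + 0 · 8 = -4
  Term 1 contributes 0 + 1 · 8 = 8
  Term 2 contributes -5 + 2 · 8 = 11
  Term 3 contributes 5 + 3 · 8 = 29
  Term 4 contributes -5 + 4 · 8 = 27
p(8) = ⊕ of these = min[-4, 8, 11, 29, 27] = -4.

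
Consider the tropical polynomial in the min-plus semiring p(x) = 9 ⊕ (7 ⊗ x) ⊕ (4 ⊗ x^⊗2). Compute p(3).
p(3) = 9

A tropical monomial a ⊗ x^⊗i evaluates to a + i · x. Evaluating each term at x = 3:
  Term 0 contributes 9 + 0 · 3 = 9
  Term 1 contributes 7 + 1 · 3 = 10
  Term 2 contributes 4 + 2 · 3 = 10
p(3) = ⊕ of these = min[9, 10, 10] = 9.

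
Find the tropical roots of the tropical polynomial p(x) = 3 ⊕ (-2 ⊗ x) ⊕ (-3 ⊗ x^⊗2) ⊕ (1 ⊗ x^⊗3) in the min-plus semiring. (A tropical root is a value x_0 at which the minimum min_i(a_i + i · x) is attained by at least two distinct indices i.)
Roots: {-4, 1, 5}

Each tropical root is a break point of the lower envelope of the lines y = a_i + i · x (there are 4 lines, with slopes 0, 1, ..., 3). Only the lines that attain the minimum somewhere contribute to roots; other lines are dominated. Here the surviving (envelope) indices are i = 3, i = 2, i = 1, i = 0.
Intersections between consecutive envelope lines give the roots: for adjacent envelope indices i < j the intersection is x = (a_i − a_j) / (j − i). Reading off the sorted break points: {-4, 1, 5}.
Verification: at each break x_0, at least two indices attain the minimum of min_i(a_i + i · x_0).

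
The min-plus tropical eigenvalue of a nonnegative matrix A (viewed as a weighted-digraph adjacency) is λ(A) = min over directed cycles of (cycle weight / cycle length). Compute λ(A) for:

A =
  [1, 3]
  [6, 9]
λ(A) = 1

Enumerate directed cycles and compute their means (weight / length). Sample:
  cycle 0 → 0: weight = 1, length = 1, mean = 1/1 ≈ 1.000
  cycle 1 → 1: weight = 9, length = 1, mean = 9/1 ≈ 9.000
  cycle 0 → 1 → 0: weight = 9, length = 2, mean = 9/2 ≈ 4.500
  cycle 1 → 0 → 1: weight = 9, length = 2, mean = 9/2 ≈ 4.500
Minimum mean = 1.000, attained e.g. along the cycle 0 → 0 with weight 1 and length 1. So λ(A) = 1/1 = 1.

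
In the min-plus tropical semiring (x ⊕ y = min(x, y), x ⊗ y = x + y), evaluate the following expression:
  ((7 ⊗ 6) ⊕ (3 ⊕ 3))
((7 ⊗ 6) ⊕ (3 ⊕ 3)) = 3

Expand innermost to outermost. Recall ⊕ takes the minimum of its arguments and ⊗ takes their sum. Working out the expression ((7 ⊗ 6) ⊕ (3 ⊕ 3)) gives 3.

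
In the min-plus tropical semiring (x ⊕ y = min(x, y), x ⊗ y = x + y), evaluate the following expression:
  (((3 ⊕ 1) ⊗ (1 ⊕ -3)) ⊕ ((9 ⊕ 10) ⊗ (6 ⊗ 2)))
(((3 ⊕ 1) ⊗ (1 ⊕ -3)) ⊕ ((9 ⊕ 10) ⊗ (6 ⊗ 2))) = -2

Expand innermost to outermost. Recall ⊕ takes the minimum of its arguments and ⊗ takes their sum. Working out the expression (((3 ⊕ 1) ⊗ (1 ⊕ -3)) ⊕ ((9 ⊕ 10) ⊗ (6 ⊗ 2))) gives -2.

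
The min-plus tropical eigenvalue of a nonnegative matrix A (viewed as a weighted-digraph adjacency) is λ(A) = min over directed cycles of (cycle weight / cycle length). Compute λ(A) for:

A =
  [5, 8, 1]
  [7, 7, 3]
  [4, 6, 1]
λ(A) = 1

Enumerate directed cycles and compute their means (weight / length). Sample:
  cycle 0 → 0: weight = 5, length = 1, mean = 5/1 ≈ 5.000
  cycle 1 → 1: weight = 7, length = 1, mean = 7/1 ≈ 7.000
  cycle 2 → 2: weight = 1, length = 1, mean = 1/1 ≈ 1.000
  cycle 0 → 1 → 0: weight = 15, length = 2, mean = 15/2 ≈ 7.500
  cycle 0 → 2 → 0: weight = 5, length = 2, mean = 5/2 ≈ 2.500
  cycle 1 → 0 → 1: weight = 15, length = 2, mean = 15/2 ≈ 7.500
Minimum mean = 1.000, attained e.g. along the cycle 2 → 2 with weight 1 and length 1. So λ(A) = 1/1 = 1.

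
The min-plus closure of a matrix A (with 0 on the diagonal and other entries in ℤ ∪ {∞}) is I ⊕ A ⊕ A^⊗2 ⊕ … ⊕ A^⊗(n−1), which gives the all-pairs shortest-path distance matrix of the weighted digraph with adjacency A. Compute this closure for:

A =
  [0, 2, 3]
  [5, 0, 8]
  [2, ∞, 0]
Closure =
  [0, 2, 3]
  [5, 0, 8]
  [2, 4, 0]

This is the Floyd-Warshall all-pairs shortest-path computation. For each intermediate vertex k = 0, 1, …, 2, update dist[i][j] ← min(dist[i][j], dist[i][k] + dist[k][j]). The final matrix gives, for each (i, j), the minimum total weight of any directed path from i to j (possibly empty when i = j).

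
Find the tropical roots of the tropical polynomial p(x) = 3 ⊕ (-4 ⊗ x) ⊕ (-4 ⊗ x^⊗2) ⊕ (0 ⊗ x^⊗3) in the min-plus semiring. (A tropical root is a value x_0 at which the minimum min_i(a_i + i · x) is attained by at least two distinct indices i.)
Roots: {-4, 0, 7}

Each tropical root is a break point of the lower envelope of the lines y = a_i + i · x (there are 4 lines, with slopes 0, 1, ..., 3). Only the lines that attain the minimum somewhere contribute to roots; other lines are dominated. Here the surviving (envelope) indices are i = 3, i = 2, i = 1, i = 0.
Intersections between consecutive envelope lines give the roots: for adjacent envelope indices i < j the intersection is x = (a_i − a_j) / (j − i). Reading off the sorted break points: {-4, 0, 7}.
Verification: at each break x_0, at least two indices attain the minimum of min_i(a_i + i · x_0).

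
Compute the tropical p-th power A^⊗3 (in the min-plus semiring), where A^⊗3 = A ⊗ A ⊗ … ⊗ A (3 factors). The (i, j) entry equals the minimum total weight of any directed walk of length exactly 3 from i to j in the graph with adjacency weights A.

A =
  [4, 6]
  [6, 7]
A^⊗3 =
  [12, 14]
  [14, 16]

Each entry (A^⊗3)_ij equals the minimum over all length-3 walks i = v_0 → v_1 → … → v_3 = j of Σ_t A[v_t][v_{t+1}]. For example, for (i, j) = (0, 1) we minimise over 4 possible intermediate vertex sequences; the minimum is 14, attained along the walk 0 → 0 → 0 → 1.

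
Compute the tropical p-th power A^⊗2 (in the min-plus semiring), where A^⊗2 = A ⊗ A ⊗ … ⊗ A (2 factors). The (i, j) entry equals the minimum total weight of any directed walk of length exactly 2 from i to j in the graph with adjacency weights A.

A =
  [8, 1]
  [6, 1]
A^⊗2 =
  [7, 2]
  [7, 2]

Each entry (A^⊗2)_ij equals the minimum over all length-2 walks i = v_0 → v_1 → … → v_2 = j of Σ_t A[v_t][v_{t+1}]. For example, for (i, j) = (0, 1) we minimise over 2 possible intermediate vertex sequences; the minimum is 2, attained along the walk 0 → 1 → 1.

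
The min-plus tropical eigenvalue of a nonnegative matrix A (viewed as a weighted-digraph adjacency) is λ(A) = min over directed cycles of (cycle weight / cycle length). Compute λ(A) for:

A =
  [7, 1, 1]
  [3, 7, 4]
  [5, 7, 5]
λ(A) = 2

Enumerate directed cycles and compute their means (weight / length). Sample:
  cycle 0 → 0: weight = 7, length = 1, mean = 7/1 ≈ 7.000
  cycle 1 → 1: weight = 7, length = 1, mean = 7/1 ≈ 7.000
  cycle 2 → 2: weight = 5, length = 1, mean = 5/1 ≈ 5.000
  cycle 0 → 1 → 0: weight = 4, length = 2, mean = 4/2 ≈ 2.000
  cycle 0 → 2 → 0: weight = 6, length = 2, mean = 6/2 ≈ 3.000
  cycle 1 → 0 → 1: weight = 4, length = 2, mean = 4/2 ≈ 2.000
Minimum mean = 2.000, attained e.g. along the cycle 0 → 1 → 0 with weight 4 and length 2. So λ(A) = 4/2 = 2.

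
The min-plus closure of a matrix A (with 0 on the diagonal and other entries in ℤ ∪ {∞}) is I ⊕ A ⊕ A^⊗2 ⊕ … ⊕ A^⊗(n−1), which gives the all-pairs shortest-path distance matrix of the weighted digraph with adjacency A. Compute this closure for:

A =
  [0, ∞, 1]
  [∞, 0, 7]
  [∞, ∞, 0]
Closure =
  [0, ∞, 1]
  [∞, 0, 7]
  [∞, ∞, 0]

This is the Floyd-Warshall all-pairs shortest-path computation. For each intermediate vertex k = 0, 1, …, 2, update dist[i][j] ← min(dist[i][j], dist[i][k] + dist[k][j]). The final matrix gives, for each (i, j), the minimum total weight of any directed path from i to j (possibly empty when i = j).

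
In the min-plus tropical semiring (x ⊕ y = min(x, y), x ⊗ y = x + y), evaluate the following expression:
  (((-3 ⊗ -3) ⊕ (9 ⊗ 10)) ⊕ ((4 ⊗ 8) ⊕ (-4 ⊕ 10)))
(((-3 ⊗ -3) ⊕ (9 ⊗ 10)) ⊕ ((4 ⊗ 8) ⊕ (-4 ⊕ 10))) = -6

Expand innermost to outermost. Recall ⊕ takes the minimum of its arguments and ⊗ takes their sum. Working out the expression (((-3 ⊗ -3) ⊕ (9 ⊗ 10)) ⊕ ((4 ⊗ 8) ⊕ (-4 ⊕ 10))) gives -6.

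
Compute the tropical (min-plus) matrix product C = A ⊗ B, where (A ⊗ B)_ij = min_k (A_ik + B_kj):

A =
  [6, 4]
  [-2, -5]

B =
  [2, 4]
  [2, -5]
A ⊗ B =
  [6, -1]
  [-3, -10]

Apply the min-plus product entry-by-entry:
  C[0][0] = min over k of (A[0][0] + B[0][0] = 6 + 2 = 8, A[0][1] + B[1][0] = 4 + 2 = 6) = 6 (attained at k = 1)
  C[0][1] = min over k of (A[0][0] + B[0][1] = 6 + 4 = 10, A[0][1] + B[1][1] = 4 + -5 = -1) = -1 (attained at k = 1)
  C[1][0] = min over k of (A[1][0] + B[0][0] = -2 + 2 = 0, A[1][1] + B[1][0] = -5 + 2 = -3) = -3 (attained at k = 1)
  C[1][1] = min over k of (A[1][0] + B[0][1] = -2 + 4 = 2, A[1][1] + B[1][1] = -5 + -5 = -10) = -10 (attained at k = 1)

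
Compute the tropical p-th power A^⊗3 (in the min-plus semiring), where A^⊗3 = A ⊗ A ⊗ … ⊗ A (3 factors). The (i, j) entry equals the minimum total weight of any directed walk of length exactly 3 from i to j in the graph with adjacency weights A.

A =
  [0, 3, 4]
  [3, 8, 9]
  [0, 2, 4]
A^⊗3 =
  [0, 3, 4]
  [3, 6, 7]
  [0, 3, 4]

Each entry (A^⊗3)_ij equals the minimum over all length-3 walks i = v_0 → v_1 → … → v_3 = j of Σ_t A[v_t][v_{t+1}]. For example, for (i, j) = (0, 2) we minimise over 9 possible intermediate vertex sequences; the minimum is 4, attained along the walk 0 → 0 → 0 → 2.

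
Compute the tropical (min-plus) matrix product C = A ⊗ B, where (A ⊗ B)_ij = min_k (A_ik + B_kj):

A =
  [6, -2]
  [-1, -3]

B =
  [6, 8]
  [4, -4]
A ⊗ B =
  [2, -6]
  [1, -7]

Apply the min-plus product entry-by-entry:
  C[0][0] = min over k of (A[0][0] + B[0][0] = 6 + 6 = 12, A[0][1] + B[1][0] = -2 + 4 = 2) = 2 (attained at k = 1)
  C[0][1] = min over k of (A[0][0] + B[0][1] = 6 + 8 = 14, A[0][1] + B[1][1] = -2 + -4 = -6) = -6 (attained at k = 1)
  C[1][0] = min over k of (A[1][0] + B[0][0] = -1 + 6 = 5, A[1][1] + B[1][0] = -3 + 4 = 1) = 1 (attained at k = 1)
  C[1][1] = min over k of (A[1][0] + B[0][1] = -1 + 8 = 7, A[1][1] + B[1][1] = -3 + -4 = -7) = -7 (attained at k = 1)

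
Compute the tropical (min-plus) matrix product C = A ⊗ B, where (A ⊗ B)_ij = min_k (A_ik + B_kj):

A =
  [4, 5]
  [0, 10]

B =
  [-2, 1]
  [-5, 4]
A ⊗ B =
  [0, 5]
  [-2, 1]

Apply the min-plus product entry-by-entry:
  C[0][0] = min over k of (A[0][0] + B[0][0] = 4 + -2 = 2, A[0][1] + B[1][0] = 5 + -5 = 0) = 0 (attained at k = 1)
  C[0][1] = min over k of (A[0][0] + B[0][1] = 4 + 1 = 5, A[0][1] + B[1][1] = 5 + 4 = 9) = 5 (attained at k = 0)
  C[1][0] = min over k of (A[1][0] + B[0][0] = 0 + -2 = -2, A[1][1] + B[1][0] = 10 + -5 = 5) = -2 (attained at k = 0)
  C[1][1] = min over k of (A[1][0] + B[0][1] = 0 + 1 = 1, A[1][1] + B[1][1] = 10 + 4 = 14) = 1 (attained at k = 0)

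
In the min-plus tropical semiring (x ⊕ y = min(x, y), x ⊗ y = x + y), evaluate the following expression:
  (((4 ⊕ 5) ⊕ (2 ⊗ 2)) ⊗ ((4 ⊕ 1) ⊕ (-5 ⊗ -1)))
(((4 ⊕ 5) ⊕ (2 ⊗ 2)) ⊗ ((4 ⊕ 1) ⊕ (-5 ⊗ -1))) = -2

Expand innermost to outermost. Recall ⊕ takes the minimum of its arguments and ⊗ takes their sum. Working out the expression (((4 ⊕ 5) ⊕ (2 ⊗ 2)) ⊗ ((4 ⊕ 1) ⊕ (-5 ⊗ -1))) gives -2.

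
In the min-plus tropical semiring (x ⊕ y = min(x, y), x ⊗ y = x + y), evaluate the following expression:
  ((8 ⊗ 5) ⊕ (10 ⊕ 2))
((8 ⊗ 5) ⊕ (10 ⊕ 2)) = 2

Expand innermost to outermost. Recall ⊕ takes the minimum of its arguments and ⊗ takes their sum. Working out the expression ((8 ⊗ 5) ⊕ (10 ⊕ 2)) gives 2.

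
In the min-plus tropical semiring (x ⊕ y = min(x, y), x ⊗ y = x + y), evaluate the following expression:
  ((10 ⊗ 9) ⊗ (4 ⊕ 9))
((10 ⊗ 9) ⊗ (4 ⊕ 9)) = 23

Expand innermost to outermost. Recall ⊕ takes the minimum of its arguments and ⊗ takes their sum. Working out the expression ((10 ⊗ 9) ⊗ (4 ⊕ 9)) gives 23.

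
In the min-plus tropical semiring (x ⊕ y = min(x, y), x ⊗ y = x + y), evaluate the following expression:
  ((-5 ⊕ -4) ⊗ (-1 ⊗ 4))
((-5 ⊕ -4) ⊗ (-1 ⊗ 4)) = -2

Expand innermost to outermost. Recall ⊕ takes the minimum of its arguments and ⊗ takes their sum. Working out the expression ((-5 ⊕ -4) ⊗ (-1 ⊗ 4)) gives -2.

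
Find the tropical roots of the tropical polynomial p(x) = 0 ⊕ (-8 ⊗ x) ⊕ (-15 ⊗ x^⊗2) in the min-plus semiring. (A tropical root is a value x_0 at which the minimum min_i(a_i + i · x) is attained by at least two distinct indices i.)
Roots: {7, 8}

Each tropical root is a break point of the lower envelope of the lines y = a_i + i · x (there are 3 lines, with slopes 0, 1, ..., 2). Only the lines that attain the minimum somewhere contribute to roots; other lines are dominated. Here the surviving (envelope) indices are i = 2, i = 1, i = 0.
Intersections between consecutive envelope lines give the roots: for adjacent envelope indices i < j the intersection is x = (a_i − a_j) / (j − i). Reading off the sorted break points: {7, 8}.
Verification: at each break x_0, at least two indices attain the minimum of min_i(a_i + i · x_0).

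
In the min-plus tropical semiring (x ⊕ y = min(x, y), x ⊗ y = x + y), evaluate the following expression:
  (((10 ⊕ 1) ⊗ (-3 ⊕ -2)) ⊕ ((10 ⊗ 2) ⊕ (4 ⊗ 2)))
(((10 ⊕ 1) ⊗ (-3 ⊕ -2)) ⊕ ((10 ⊗ 2) ⊕ (4 ⊗ 2))) = -2

Expand innermost to outermost. Recall ⊕ takes the minimum of its arguments and ⊗ takes their sum. Working out the expression (((10 ⊕ 1) ⊗ (-3 ⊕ -2)) ⊕ ((10 ⊗ 2) ⊕ (4 ⊗ 2))) gives -2.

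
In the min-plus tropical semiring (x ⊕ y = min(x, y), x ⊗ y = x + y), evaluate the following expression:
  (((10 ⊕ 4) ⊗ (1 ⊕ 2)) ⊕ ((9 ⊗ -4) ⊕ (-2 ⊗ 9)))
(((10 ⊕ 4) ⊗ (1 ⊕ 2)) ⊕ ((9 ⊗ -4) ⊕ (-2 ⊗ 9))) = 5

Expand innermost to outermost. Recall ⊕ takes the minimum of its arguments and ⊗ takes their sum. Working out the expression (((10 ⊕ 4) ⊗ (1 ⊕ 2)) ⊕ ((9 ⊗ -4) ⊕ (-2 ⊗ 9))) gives 5.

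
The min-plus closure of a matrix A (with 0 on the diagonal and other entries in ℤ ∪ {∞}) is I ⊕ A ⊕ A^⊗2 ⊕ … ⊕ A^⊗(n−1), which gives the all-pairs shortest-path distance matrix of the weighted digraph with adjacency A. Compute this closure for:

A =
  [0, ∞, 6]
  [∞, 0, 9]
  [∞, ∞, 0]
Closure =
  [0, ∞, 6]
  [∞, 0, 9]
  [∞, ∞, 0]

This is the Floyd-Warshall all-pairs shortest-path computation. For each intermediate vertex k = 0, 1, …, 2, update dist[i][j] ← min(dist[i][j], dist[i][k] + dist[k][j]). The final matrix gives, for each (i, j), the minimum total weight of any directed path from i to j (possibly empty when i = j).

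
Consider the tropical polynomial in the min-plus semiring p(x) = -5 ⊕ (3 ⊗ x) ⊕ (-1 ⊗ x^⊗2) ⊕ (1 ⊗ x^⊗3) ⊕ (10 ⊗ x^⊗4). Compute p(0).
p(0) = -5

A tropical monomial a ⊗ x^⊗i evaluates to a + i · x. Evaluating each term at x = 0:
  Term 0 contributes -5 + 0 · 0 = -5
  Term 1 contributes 3 + 1 · 0 = 3
  Term 2 contributes -1 + 2 · 0 = -1
  Term 3 contributes 1 + 3 · 0 = 1
  Term 4 contributes 10 + 4 · 0 = 10
p(0) = ⊕ of these = min[-5, 3, -1, 1, 10] = -5.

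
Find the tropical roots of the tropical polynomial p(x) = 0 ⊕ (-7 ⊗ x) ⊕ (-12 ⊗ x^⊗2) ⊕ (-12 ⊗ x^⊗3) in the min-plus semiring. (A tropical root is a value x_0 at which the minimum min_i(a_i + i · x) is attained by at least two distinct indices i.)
Roots: {0, 5, 7}

Each tropical root is a break point of the lower envelope of the lines y = a_i + i · x (there are 4 lines, with slopes 0, 1, ..., 3). Only the lines that attain the minimum somewhere contribute to roots; other lines are dominated. Here the surviving (envelope) indices are i = 3, i = 2, i = 1, i = 0.
Intersections between consecutive envelope lines give the roots: for adjacent envelope indices i < j the intersection is x = (a_i − a_j) / (j − i). Reading off the sorted break points: {0, 5, 7}.
Verification: at each break x_0, at least two indices attain the minimum of min_i(a_i + i · x_0).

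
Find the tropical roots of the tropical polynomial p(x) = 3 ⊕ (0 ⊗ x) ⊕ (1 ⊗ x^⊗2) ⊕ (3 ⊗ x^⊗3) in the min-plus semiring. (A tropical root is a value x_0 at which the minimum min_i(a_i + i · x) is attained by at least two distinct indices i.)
Roots: {-2, -1, 3}

Each tropical root is a break point of the lower envelope of the lines y = a_i + i · x (there are 4 lines, with slopes 0, 1, ..., 3). Only the lines that attain the minimum somewhere contribute to roots; other lines are dominated. Here the surviving (envelope) indices are i = 3, i = 2, i = 1, i = 0.
Intersections between consecutive envelope lines give the roots: for adjacent envelope indices i < j the intersection is x = (a_i − a_j) / (j − i). Reading off the sorted break points: {-2, -1, 3}.
Verification: at each break x_0, at least two indices attain the minimum of min_i(a_i + i · x_0).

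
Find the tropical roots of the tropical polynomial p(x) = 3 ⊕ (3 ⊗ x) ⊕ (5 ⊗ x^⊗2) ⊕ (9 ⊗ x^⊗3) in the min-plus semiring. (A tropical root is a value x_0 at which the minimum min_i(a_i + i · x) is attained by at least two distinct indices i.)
Roots: {-4, -2, 0}

Each tropical root is a break point of the lower envelope of the lines y = a_i + i · x (there are 4 lines, with slopes 0, 1, ..., 3). Only the lines that attain the minimum somewhere contribute to roots; other lines are dominated. Here the surviving (envelope) indices are i = 3, i = 2, i = 1, i = 0.
Intersections between consecutive envelope lines give the roots: for adjacent envelope indices i < j the intersection is x = (a_i − a_j) / (j − i). Reading off the sorted break points: {-4, -2, 0}.
Verification: at each break x_0, at least two indices attain the minimum of min_i(a_i + i · x_0).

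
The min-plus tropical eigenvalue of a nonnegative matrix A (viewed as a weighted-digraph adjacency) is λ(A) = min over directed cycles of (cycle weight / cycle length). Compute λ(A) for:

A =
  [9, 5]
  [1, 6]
λ(A) = 3

Enumerate directed cycles and compute their means (weight / length). Sample:
  cycle 0 → 0: weight = 9, length = 1, mean = 9/1 ≈ 9.000
  cycle 1 → 1: weight = 6, length = 1, mean = 6/1 ≈ 6.000
  cycle 0 → 1 → 0: weight = 6, length = 2, mean = 6/2 ≈ 3.000
  cycle 1 → 0 → 1: weight = 6, length = 2, mean = 6/2 ≈ 3.000
Minimum mean = 3.000, attained e.g. along the cycle 0 → 1 → 0 with weight 6 and length 2. So λ(A) = 6/2 = 3.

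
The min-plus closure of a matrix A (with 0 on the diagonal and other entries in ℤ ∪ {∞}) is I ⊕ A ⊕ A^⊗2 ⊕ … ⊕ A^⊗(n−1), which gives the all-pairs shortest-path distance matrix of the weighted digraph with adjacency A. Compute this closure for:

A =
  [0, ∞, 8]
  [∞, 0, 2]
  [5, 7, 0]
Closure =
  [0, 15, 8]
  [7, 0, 2]
  [5, 7, 0]

This is the Floyd-Warshall all-pairs shortest-path computation. For each intermediate vertex k = 0, 1, …, 2, update dist[i][j] ← min(dist[i][j], dist[i][k] + dist[k][j]). The final matrix gives, for each (i, j), the minimum total weight of any directed path from i to j (possibly empty when i = j).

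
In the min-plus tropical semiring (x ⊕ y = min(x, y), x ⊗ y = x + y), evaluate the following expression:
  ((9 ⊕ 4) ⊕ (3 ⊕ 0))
((9 ⊕ 4) ⊕ (3 ⊕ 0)) = 0

Expand innermost to outermost. Recall ⊕ takes the minimum of its arguments and ⊗ takes their sum. Working out the expression ((9 ⊕ 4) ⊕ (3 ⊕ 0)) gives 0.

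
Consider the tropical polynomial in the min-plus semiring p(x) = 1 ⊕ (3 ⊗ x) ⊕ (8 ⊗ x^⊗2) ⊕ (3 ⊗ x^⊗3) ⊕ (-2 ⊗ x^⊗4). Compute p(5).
p(5) = 1

A tropical monomial a ⊗ x^⊗i evaluates to a + i · x. Evaluating each term at x = 5:
  Term 0 contributes 1 + 0 · 5 = 1
  Term 1 contributes 3 + 1 · 5 = 8
  Term 2 contributes 8 + 2 · 5 = 18
  Term 3 contributes 3 + 3 · 5 = 18
  Term 4 contributes -2 + 4 · 5 = 18
p(5) = ⊕ of these = min[1, 8, 18, 18, 18] = 1.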